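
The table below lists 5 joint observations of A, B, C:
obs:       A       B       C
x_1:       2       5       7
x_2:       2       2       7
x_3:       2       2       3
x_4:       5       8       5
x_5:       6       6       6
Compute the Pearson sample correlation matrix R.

Step 1 — column means:
  mean(A) = (2 + 2 + 2 + 5 + 6) / 5 = 17/5 = 3.4
  mean(B) = (5 + 2 + 2 + 8 + 6) / 5 = 23/5 = 4.6
  mean(C) = (7 + 7 + 3 + 5 + 6) / 5 = 28/5 = 5.6

Step 2 — sample variances and covariances s[i,j] = (1/(n-1)) · Σ_k (x_{k,i} - mean_i) · (x_{k,j} - mean_j), with n-1 = 4:
  s[A,A] = ((-1.4)·(-1.4) + (-1.4)·(-1.4) + (-1.4)·(-1.4) + (1.6)·(1.6) + (2.6)·(2.6)) / 4 = 15.2/4 = 3.8
  s[A,B] = ((-1.4)·(0.4) + (-1.4)·(-2.6) + (-1.4)·(-2.6) + (1.6)·(3.4) + (2.6)·(1.4)) / 4 = 15.8/4 = 3.95
  s[A,C] = ((-1.4)·(1.4) + (-1.4)·(1.4) + (-1.4)·(-2.6) + (1.6)·(-0.6) + (2.6)·(0.4)) / 4 = -0.2/4 = -0.05
  s[B,B] = ((0.4)·(0.4) + (-2.6)·(-2.6) + (-2.6)·(-2.6) + (3.4)·(3.4) + (1.4)·(1.4)) / 4 = 27.2/4 = 6.8
  s[B,C] = ((0.4)·(1.4) + (-2.6)·(1.4) + (-2.6)·(-2.6) + (3.4)·(-0.6) + (1.4)·(0.4)) / 4 = 2.2/4 = 0.55
  s[C,C] = ((1.4)·(1.4) + (1.4)·(1.4) + (-2.6)·(-2.6) + (-0.6)·(-0.6) + (0.4)·(0.4)) / 4 = 11.2/4 = 2.8
  Sample standard deviations s_i = √(s[i,i]):
  s(A) = √(3.8) = 1.9494
  s(B) = √(6.8) = 2.6077
  s(C) = √(2.8) = 1.6733

Step 3 — r_{ij} = s_{ij} / (s_i · s_j):
  r[A,A] = 1 (diagonal).
  r[A,B] = 3.95 / (1.9494 · 2.6077) = 3.95 / 5.0833 = 0.7771
  r[A,C] = -0.05 / (1.9494 · 1.6733) = -0.05 / 3.2619 = -0.0153
  r[B,B] = 1 (diagonal).
  r[B,C] = 0.55 / (2.6077 · 1.6733) = 0.55 / 4.3635 = 0.126
  r[C,C] = 1 (diagonal).

R is symmetric with unit diagonal. Assembling:

R = [[1, 0.7771, -0.0153],
 [0.7771, 1, 0.126],
 [-0.0153, 0.126, 1]]


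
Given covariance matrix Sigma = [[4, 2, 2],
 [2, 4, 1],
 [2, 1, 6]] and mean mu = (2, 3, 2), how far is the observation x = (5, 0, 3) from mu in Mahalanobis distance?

Step 1 — centre the observation: (x - mu) = (3, -3, 1).

Step 2 — invert Sigma (cofactor / det for 3×3, or solve directly):
  Sigma^{-1} = [[0.3833, -0.1667, -0.1],
 [-0.1667, 0.3333, 0],
 [-0.1, 0, 0.2]].

Step 3 — form the quadratic (x - mu)^T · Sigma^{-1} · (x - mu):
  Sigma^{-1} · (x - mu) = (1.55, -1.5, -0.1).
  (x - mu)^T · [Sigma^{-1} · (x - mu)] = (3)·(1.55) + (-3)·(-1.5) + (1)·(-0.1) = 9.05.

Step 4 — take square root: d = √(9.05) ≈ 3.0083.

d(x, mu) = √(9.05) ≈ 3.0083


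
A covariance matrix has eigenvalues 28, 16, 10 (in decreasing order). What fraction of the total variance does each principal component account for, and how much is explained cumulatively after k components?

Step 1 — total variance = trace(Sigma) = Σ λ_i = 28 + 16 + 10 = 54.

Step 2 — fraction explained by component i = λ_i / Σ λ:
  PC1: 28/54 = 0.5185
  PC2: 16/54 = 0.2963
  PC3: 10/54 = 0.1852

Step 3 — cumulative fraction after k components = (λ_1 + ... + λ_k) / Σ λ:
  k = 1: 28/54 = 0.5185
  k = 2: (28 + 16)/54 = 44/54 = 0.8148
  k = 3: (28 + 16 + 10)/54 = 54/54 = 1

Summary (fraction, with percent):

explained: PC1 0.5185 (51.85%), PC2 0.2963 (29.63%), PC3 0.1852 (18.52%);  cumulative: 0.5185, 0.8148, 1


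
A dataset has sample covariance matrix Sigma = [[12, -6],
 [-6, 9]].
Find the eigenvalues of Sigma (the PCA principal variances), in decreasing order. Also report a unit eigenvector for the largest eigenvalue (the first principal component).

Step 1 — characteristic polynomial of 2×2 Sigma:
  det(Sigma - λI) = λ² - trace · λ + det = 0.
  trace = 12 + 9 = 21, det = 12·9 - (-6)² = 72.
Step 2 — discriminant:
  Δ = trace² - 4·det = 441 - 288 = 153.
Step 3 — eigenvalues:
  λ = (trace ± √Δ)/2 = (21 ± 12.3693)/2,
  λ_1 = 16.6847,  λ_2 = 4.3153.

Step 4 — unit eigenvector for λ_1: solve (Sigma - λ_1 I)v = 0. First row:
  (12 - 16.6847)·v_x + (-6)·v_y = 0, i.e. (-4.6847)·v_x + (-6)·v_y = 0,
  so v ∝ (b, λ_1 - a) = (-6, 4.6847); multiply by -1 so the first entry is positive: u = (6, -4.6847).
  ||u|| = √((6)² + (-4.6847)²) = √(57.946) ≈ 7.6122,
  v_1 = u/||u|| ≈ (0.7882, -0.6154) (||v_1|| = 1).

λ_1 = 16.6847,  λ_2 = 4.3153;  v_1 ≈ (0.7882, -0.6154)


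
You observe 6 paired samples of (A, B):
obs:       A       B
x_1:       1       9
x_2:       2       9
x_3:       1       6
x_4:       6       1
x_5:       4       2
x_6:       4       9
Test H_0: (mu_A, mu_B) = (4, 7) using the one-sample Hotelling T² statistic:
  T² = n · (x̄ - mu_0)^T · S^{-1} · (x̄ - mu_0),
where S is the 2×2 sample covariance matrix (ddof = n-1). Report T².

Step 1 — sample mean vector:
  mean(A) = (1 + 2 + 1 + 6 + 4 + 4) / 6 = 18/6 = 3
  mean(B) = (9 + 9 + 6 + 1 + 2 + 9) / 6 = 36/6 = 6
  x̄ = (3, 6),  deviation x̄ - mu_0 = (3, 6) - (4, 7) = (-1, -1).

Step 2 — sample covariance matrix, S[i,j] = (1/(n-1)) · Σ_k (x_{k,i} - mean_i) · (x_{k,j} - mean_j), divisor n-1 = 5:
  S[A,A] = ((-2)·(-2) + (-1)·(-1) + (-2)·(-2) + (3)·(3) + (1)·(1) + (1)·(1)) / 5 = 20/5 = 4
  S[A,B] = ((-2)·(3) + (-1)·(3) + (-2)·(0) + (3)·(-5) + (1)·(-4) + (1)·(3)) / 5 = -25/5 = -5
  S[B,B] = ((3)·(3) + (3)·(3) + (0)·(0) + (-5)·(-5) + (-4)·(-4) + (3)·(3)) / 5 = 68/5 = 13.6
  S = [[4, -5],
 [-5, 13.6]].

Step 3 — invert S. det(S) = 4·13.6 - (-5)² = 29.4.
  S^{-1} = (1/det) · [[d, -b], [-b, a]] = [[0.4626, 0.1701],
 [0.1701, 0.1361]].

Step 4 — quadratic form (x̄ - mu_0)^T · S^{-1} · (x̄ - mu_0):
  S^{-1} · (x̄ - mu_0) = (-0.6327, -0.3061),
  (x̄ - mu_0)^T · [...] = (-1)·(-0.6327) + (-1)·(-0.3061) = 0.9388.

Step 5 — scale by n: T² = 6 · 0.9388 = 5.6327.

T² ≈ 5.6327


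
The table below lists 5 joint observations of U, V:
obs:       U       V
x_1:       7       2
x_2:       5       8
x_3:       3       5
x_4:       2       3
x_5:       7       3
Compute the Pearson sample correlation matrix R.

Step 1 — column means:
  mean(U) = (7 + 5 + 3 + 2 + 7) / 5 = 24/5 = 4.8
  mean(V) = (2 + 8 + 5 + 3 + 3) / 5 = 21/5 = 4.2

Step 2 — sample variances and covariances s[i,j] = (1/(n-1)) · Σ_k (x_{k,i} - mean_i) · (x_{k,j} - mean_j), with n-1 = 4:
  s[U,U] = ((2.2)·(2.2) + (0.2)·(0.2) + (-1.8)·(-1.8) + (-2.8)·(-2.8) + (2.2)·(2.2)) / 4 = 20.8/4 = 5.2
  s[U,V] = ((2.2)·(-2.2) + (0.2)·(3.8) + (-1.8)·(0.8) + (-2.8)·(-1.2) + (2.2)·(-1.2)) / 4 = -4.8/4 = -1.2
  s[V,V] = ((-2.2)·(-2.2) + (3.8)·(3.8) + (0.8)·(0.8) + (-1.2)·(-1.2) + (-1.2)·(-1.2)) / 4 = 22.8/4 = 5.7
  Sample standard deviations s_i = √(s[i,i]):
  s(U) = √(5.2) = 2.2804
  s(V) = √(5.7) = 2.3875

Step 3 — r_{ij} = s_{ij} / (s_i · s_j):
  r[U,U] = 1 (diagonal).
  r[U,V] = -1.2 / (2.2804 · 2.3875) = -1.2 / 5.4443 = -0.2204
  r[V,V] = 1 (diagonal).

R is symmetric with unit diagonal. Assembling:

R = [[1, -0.2204],
 [-0.2204, 1]]


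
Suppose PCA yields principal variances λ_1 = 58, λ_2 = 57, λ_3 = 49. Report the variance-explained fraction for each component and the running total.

Step 1 — total variance = trace(Sigma) = Σ λ_i = 58 + 57 + 49 = 164.

Step 2 — fraction explained by component i = λ_i / Σ λ:
  PC1: 58/164 = 0.3537
  PC2: 57/164 = 0.3476
  PC3: 49/164 = 0.2988

Step 3 — cumulative fraction after k components = (λ_1 + ... + λ_k) / Σ λ:
  k = 1: 58/164 = 0.3537
  k = 2: (58 + 57)/164 = 115/164 = 0.7012
  k = 3: (58 + 57 + 49)/164 = 164/164 = 1

Summary (fraction, with percent):

explained: PC1 0.3537 (35.37%), PC2 0.3476 (34.76%), PC3 0.2988 (29.88%);  cumulative: 0.3537, 0.7012, 1


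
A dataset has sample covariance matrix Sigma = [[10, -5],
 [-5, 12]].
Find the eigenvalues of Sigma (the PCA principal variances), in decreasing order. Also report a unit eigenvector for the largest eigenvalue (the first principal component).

Step 1 — characteristic polynomial of 2×2 Sigma:
  det(Sigma - λI) = λ² - trace · λ + det = 0.
  trace = 10 + 12 = 22, det = 10·12 - (-5)² = 95.
Step 2 — discriminant:
  Δ = trace² - 4·det = 484 - 380 = 104.
Step 3 — eigenvalues:
  λ = (trace ± √Δ)/2 = (22 ± 10.198)/2,
  λ_1 = 16.099,  λ_2 = 5.901.

Step 4 — unit eigenvector for λ_1: solve (Sigma - λ_1 I)v = 0. First row:
  (10 - 16.099)·v_x + (-5)·v_y = 0, i.e. (-6.099)·v_x + (-5)·v_y = 0,
  so v ∝ (b, λ_1 - a) = (-5, 6.099); multiply by -1 so the first entry is positive: u = (5, -6.099).
  ||u|| = √((5)² + (-6.099)²) = √(62.198) ≈ 7.8866,
  v_1 = u/||u|| ≈ (0.634, -0.7733) (||v_1|| = 1).

λ_1 = 16.099,  λ_2 = 5.901;  v_1 ≈ (0.634, -0.7733)


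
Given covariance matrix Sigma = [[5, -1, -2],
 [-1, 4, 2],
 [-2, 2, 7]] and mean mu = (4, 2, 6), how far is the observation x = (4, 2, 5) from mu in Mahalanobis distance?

Step 1 — centre the observation: (x - mu) = (0, 0, -1).

Step 2 — invert Sigma (cofactor / det for 3×3, or solve directly):
  Sigma^{-1} = [[0.2286, 0.0286, 0.0571],
 [0.0286, 0.2952, -0.0762],
 [0.0571, -0.0762, 0.181]].

Step 3 — form the quadratic (x - mu)^T · Sigma^{-1} · (x - mu):
  Sigma^{-1} · (x - mu) = (-0.0571, 0.0762, -0.181).
  (x - mu)^T · [Sigma^{-1} · (x - mu)] = (0)·(-0.0571) + (0)·(0.0762) + (-1)·(-0.181) = 0.181.

Step 4 — take square root: d = √(0.181) ≈ 0.4254.

d(x, mu) = √(0.181) ≈ 0.4254


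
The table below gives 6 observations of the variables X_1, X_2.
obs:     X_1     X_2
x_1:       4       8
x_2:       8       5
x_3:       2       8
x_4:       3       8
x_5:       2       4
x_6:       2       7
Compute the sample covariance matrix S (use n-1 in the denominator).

Step 1 — column means:
  mean(X_1) = (4 + 8 + 2 + 3 + 2 + 2) / 6 = 21/6 = 3.5
  mean(X_2) = (8 + 5 + 8 + 8 + 4 + 7) / 6 = 40/6 = 6.6667

Step 2 — sample covariance S[i,j] = (1/(n-1)) · Σ_k (x_{k,i} - mean_i) · (x_{k,j} - mean_j), with n-1 = 5.
  S[X_1,X_1] = ((0.5)·(0.5) + (4.5)·(4.5) + (-1.5)·(-1.5) + (-0.5)·(-0.5) + (-1.5)·(-1.5) + (-1.5)·(-1.5)) / 5 = 27.5/5 = 5.5
  S[X_1,X_2] = ((0.5)·(1.3333) + (4.5)·(-1.6667) + (-1.5)·(1.3333) + (-0.5)·(1.3333) + (-1.5)·(-2.6667) + (-1.5)·(0.3333)) / 5 = -6/5 = -1.2
  S[X_2,X_2] = ((1.3333)·(1.3333) + (-1.6667)·(-1.6667) + (1.3333)·(1.3333) + (1.3333)·(1.3333) + (-2.6667)·(-2.6667) + (0.3333)·(0.3333)) / 5 = 15.3333/5 = 3.0667

S is symmetric (S[j,i] = S[i,j]). Assembling:

S = [[5.5, -1.2],
 [-1.2, 3.0667]]


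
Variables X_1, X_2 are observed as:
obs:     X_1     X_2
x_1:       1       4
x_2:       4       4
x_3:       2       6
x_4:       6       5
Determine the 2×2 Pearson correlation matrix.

Step 1 — column means:
  mean(X_1) = (1 + 4 + 2 + 6) / 4 = 13/4 = 3.25
  mean(X_2) = (4 + 4 + 6 + 5) / 4 = 19/4 = 4.75

Step 2 — sample variances and covariances s[i,j] = (1/(n-1)) · Σ_k (x_{k,i} - mean_i) · (x_{k,j} - mean_j), with n-1 = 3:
  s[X_1,X_1] = ((-2.25)·(-2.25) + (0.75)·(0.75) + (-1.25)·(-1.25) + (2.75)·(2.75)) / 3 = 14.75/3 = 4.9167
  s[X_1,X_2] = ((-2.25)·(-0.75) + (0.75)·(-0.75) + (-1.25)·(1.25) + (2.75)·(0.25)) / 3 = 0.25/3 = 0.0833
  s[X_2,X_2] = ((-0.75)·(-0.75) + (-0.75)·(-0.75) + (1.25)·(1.25) + (0.25)·(0.25)) / 3 = 2.75/3 = 0.9167
  Sample standard deviations s_i = √(s[i,i]):
  s(X_1) = √(4.9167) = 2.2174
  s(X_2) = √(0.9167) = 0.9574

Step 3 — r_{ij} = s_{ij} / (s_i · s_j):
  r[X_1,X_1] = 1 (diagonal).
  r[X_1,X_2] = 0.0833 / (2.2174 · 0.9574) = 0.0833 / 2.123 = 0.0393
  r[X_2,X_2] = 1 (diagonal).

R is symmetric with unit diagonal. Assembling:

R = [[1, 0.0393],
 [0.0393, 1]]


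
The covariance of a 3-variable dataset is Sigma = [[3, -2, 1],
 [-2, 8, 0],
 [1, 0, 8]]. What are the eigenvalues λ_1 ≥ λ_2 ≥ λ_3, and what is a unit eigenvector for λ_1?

Step 1 — characteristic polynomial p(λ) = det(λI - Sigma) = λ³ - tr·λ² + c_1·λ - det, where tr = trace, c_1 = sum of the principal 2×2 minors, det = det(Sigma):
  tr = 3 + 8 + 8 = 19,
  c_1 = (3·8 - (-2)²) + (3·8 - (1)²) + (8·8 - (0)²) = 20 + 23 + 64 = 107,
  det = 3·(8·8 - (0)²) - (-2)·((-2)·8 - (0)·(1)) + (1)·((-2)·(0) - 8·(1)) = 3·(64) - (-2)·(-16) + (1)·(-8) = 152.
  So p(λ) = λ³ - 19λ² + 107λ - 152.
Step 2 — look for an integer root (rational root theorem: any rational root is an integer divisor of 152). Testing λ = 8:
  p(8) = 512 - 1216 + 856 - 152 = 0  ✓
  Dividing out (λ - 8): p(λ) = (λ - 8)(λ² - 11λ + 19).
Step 3 — remaining eigenvalues from the quadratic λ² - 11λ + 19 = 0:
  Δ = 11² - 4·19 = 121 - 76 = 45,  λ = (11 ± √45)/2 = (11 ± 6.7082)/2 ≈ 8.8541 or 2.1459.
  Sorted: λ_1 = 8.8541,  λ_2 = 8,  λ_3 = 2.1459  (check: sum = 19 = tr ✓).

Step 4 — unit eigenvector for λ_1 ≈ 8.8541: v spans the null space of (Sigma - λ_1 I), whose rows are
  r_1 = (-5.8541, -2, 1),  r_2 = (-2, -0.8541, 0),  r_3 = (1, 0, -0.8541).
  v is orthogonal to every row, so take v ∝ r_1 × r_2 = ((-2)·(0) - (1)·(-0.8541), (1)·(-2) - (-5.8541)·(0), (-5.8541)·(-0.8541) - (-2)·(-2)) ≈ (0.8541, -2, 1).
  Let u = (0.8541, -2, 1).
  ||u|| = √((0.8541)² + (-2)² + (1)²) = √(5.7295) ≈ 2.3936,  v_1 = u/||u|| ≈ (0.3568, -0.8355, 0.4178) (||v_1|| = 1).

λ_1 = 8.8541,  λ_2 = 8,  λ_3 = 2.1459;  v_1 ≈ (0.3568, -0.8355, 0.4178)


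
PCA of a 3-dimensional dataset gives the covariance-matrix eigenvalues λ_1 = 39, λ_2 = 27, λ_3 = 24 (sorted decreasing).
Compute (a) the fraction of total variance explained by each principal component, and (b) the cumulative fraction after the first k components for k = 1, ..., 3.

Step 1 — total variance = trace(Sigma) = Σ λ_i = 39 + 27 + 24 = 90.

Step 2 — fraction explained by component i = λ_i / Σ λ:
  PC1: 39/90 = 0.4333
  PC2: 27/90 = 0.3
  PC3: 24/90 = 0.2667

Step 3 — cumulative fraction after k components = (λ_1 + ... + λ_k) / Σ λ:
  k = 1: 39/90 = 0.4333
  k = 2: (39 + 27)/90 = 66/90 = 0.7333
  k = 3: (39 + 27 + 24)/90 = 90/90 = 1

Summary (fraction, with percent):

explained: PC1 0.4333 (43.33%), PC2 0.3 (30%), PC3 0.2667 (26.67%);  cumulative: 0.4333, 0.7333, 1


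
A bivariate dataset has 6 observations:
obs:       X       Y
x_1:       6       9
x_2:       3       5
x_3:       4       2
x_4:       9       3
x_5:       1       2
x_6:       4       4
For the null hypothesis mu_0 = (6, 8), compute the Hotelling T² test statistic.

Step 1 — sample mean vector:
  mean(X) = (6 + 3 + 4 + 9 + 1 + 4) / 6 = 27/6 = 4.5
  mean(Y) = (9 + 5 + 2 + 3 + 2 + 4) / 6 = 25/6 = 4.1667
  x̄ = (4.5, 4.1667),  deviation x̄ - mu_0 = (4.5, 4.1667) - (6, 8) = (-1.5, -3.8333).

Step 2 — sample covariance matrix, S[i,j] = (1/(n-1)) · Σ_k (x_{k,i} - mean_i) · (x_{k,j} - mean_j), divisor n-1 = 5:
  S[X,X] = ((1.5)·(1.5) + (-1.5)·(-1.5) + (-0.5)·(-0.5) + (4.5)·(4.5) + (-3.5)·(-3.5) + (-0.5)·(-0.5)) / 5 = 37.5/5 = 7.5
  S[X,Y] = ((1.5)·(4.8333) + (-1.5)·(0.8333) + (-0.5)·(-2.1667) + (4.5)·(-1.1667) + (-3.5)·(-2.1667) + (-0.5)·(-0.1667)) / 5 = 9.5/5 = 1.9
  S[Y,Y] = ((4.8333)·(4.8333) + (0.8333)·(0.8333) + (-2.1667)·(-2.1667) + (-1.1667)·(-1.1667) + (-2.1667)·(-2.1667) + (-0.1667)·(-0.1667)) / 5 = 34.8333/5 = 6.9667
  S = [[7.5, 1.9],
 [1.9, 6.9667]].

Step 3 — invert S. det(S) = 7.5·6.9667 - (1.9)² = 48.64.
  S^{-1} = (1/det) · [[d, -b], [-b, a]] = [[0.1432, -0.0391],
 [-0.0391, 0.1542]].

Step 4 — quadratic form (x̄ - mu_0)^T · S^{-1} · (x̄ - mu_0):
  S^{-1} · (x̄ - mu_0) = (-0.0651, -0.5325),
  (x̄ - mu_0)^T · [...] = (-1.5)·(-0.0651) + (-3.8333)·(-0.5325) = 2.1388.

Step 5 — scale by n: T² = 6 · 2.1388 = 12.8331.

T² ≈ 12.8331


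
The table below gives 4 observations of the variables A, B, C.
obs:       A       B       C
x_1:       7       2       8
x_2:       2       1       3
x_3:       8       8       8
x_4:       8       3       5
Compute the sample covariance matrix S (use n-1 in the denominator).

Step 1 — column means:
  mean(A) = (7 + 2 + 8 + 8) / 4 = 25/4 = 6.25
  mean(B) = (2 + 1 + 8 + 3) / 4 = 14/4 = 3.5
  mean(C) = (8 + 3 + 8 + 5) / 4 = 24/4 = 6

Step 2 — sample covariance S[i,j] = (1/(n-1)) · Σ_k (x_{k,i} - mean_i) · (x_{k,j} - mean_j), with n-1 = 3.
  S[A,A] = ((0.75)·(0.75) + (-4.25)·(-4.25) + (1.75)·(1.75) + (1.75)·(1.75)) / 3 = 24.75/3 = 8.25
  S[A,B] = ((0.75)·(-1.5) + (-4.25)·(-2.5) + (1.75)·(4.5) + (1.75)·(-0.5)) / 3 = 16.5/3 = 5.5
  S[A,C] = ((0.75)·(2) + (-4.25)·(-3) + (1.75)·(2) + (1.75)·(-1)) / 3 = 16/3 = 5.3333
  S[B,B] = ((-1.5)·(-1.5) + (-2.5)·(-2.5) + (4.5)·(4.5) + (-0.5)·(-0.5)) / 3 = 29/3 = 9.6667
  S[B,C] = ((-1.5)·(2) + (-2.5)·(-3) + (4.5)·(2) + (-0.5)·(-1)) / 3 = 14/3 = 4.6667
  S[C,C] = ((2)·(2) + (-3)·(-3) + (2)·(2) + (-1)·(-1)) / 3 = 18/3 = 6

S is symmetric (S[j,i] = S[i,j]). Assembling:

S = [[8.25, 5.5, 5.3333],
 [5.5, 9.6667, 4.6667],
 [5.3333, 4.6667, 6]]


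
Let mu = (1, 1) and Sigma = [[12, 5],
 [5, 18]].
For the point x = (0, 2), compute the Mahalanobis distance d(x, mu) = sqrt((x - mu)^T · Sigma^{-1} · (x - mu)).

Step 1 — centre the observation: (x - mu) = (-1, 1).

Step 2 — invert Sigma. det(Sigma) = 12·18 - (5)² = 191.
  Sigma^{-1} = (1/det) · [[d, -b], [-b, a]] = [[0.0942, -0.0262],
 [-0.0262, 0.0628]].

Step 3 — form the quadratic (x - mu)^T · Sigma^{-1} · (x - mu):
  Sigma^{-1} · (x - mu) = (-0.1204, 0.089).
  (x - mu)^T · [Sigma^{-1} · (x - mu)] = (-1)·(-0.1204) + (1)·(0.089) = 0.2094.

Step 4 — take square root: d = √(0.2094) ≈ 0.4576.

d(x, mu) = √(0.2094) ≈ 0.4576


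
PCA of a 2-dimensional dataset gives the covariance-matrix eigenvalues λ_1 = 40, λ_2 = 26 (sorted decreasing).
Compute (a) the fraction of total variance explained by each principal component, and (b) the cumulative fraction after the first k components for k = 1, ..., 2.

Step 1 — total variance = trace(Sigma) = Σ λ_i = 40 + 26 = 66.

Step 2 — fraction explained by component i = λ_i / Σ λ:
  PC1: 40/66 = 0.6061
  PC2: 26/66 = 0.3939

Step 3 — cumulative fraction after k components = (λ_1 + ... + λ_k) / Σ λ:
  k = 1: 40/66 = 0.6061
  k = 2: (40 + 26)/66 = 66/66 = 1

Summary (fraction, with percent):

explained: PC1 0.6061 (60.61%), PC2 0.3939 (39.39%);  cumulative: 0.6061, 1


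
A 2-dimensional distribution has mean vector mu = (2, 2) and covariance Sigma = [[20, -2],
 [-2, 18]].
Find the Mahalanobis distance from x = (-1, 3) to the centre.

Step 1 — centre the observation: (x - mu) = (-3, 1).

Step 2 — invert Sigma. det(Sigma) = 20·18 - (-2)² = 356.
  Sigma^{-1} = (1/det) · [[d, -b], [-b, a]] = [[0.0506, 0.0056],
 [0.0056, 0.0562]].

Step 3 — form the quadratic (x - mu)^T · Sigma^{-1} · (x - mu):
  Sigma^{-1} · (x - mu) = (-0.1461, 0.0393).
  (x - mu)^T · [Sigma^{-1} · (x - mu)] = (-3)·(-0.1461) + (1)·(0.0393) = 0.4775.

Step 4 — take square root: d = √(0.4775) ≈ 0.691.

d(x, mu) = √(0.4775) ≈ 0.691


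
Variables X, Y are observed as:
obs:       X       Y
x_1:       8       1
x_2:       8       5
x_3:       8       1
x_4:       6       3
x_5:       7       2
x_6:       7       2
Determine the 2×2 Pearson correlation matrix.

Step 1 — column means:
  mean(X) = (8 + 8 + 8 + 6 + 7 + 7) / 6 = 44/6 = 7.3333
  mean(Y) = (1 + 5 + 1 + 3 + 2 + 2) / 6 = 14/6 = 2.3333

Step 2 — sample variances and covariances s[i,j] = (1/(n-1)) · Σ_k (x_{k,i} - mean_i) · (x_{k,j} - mean_j), with n-1 = 5:
  s[X,X] = ((0.6667)·(0.6667) + (0.6667)·(0.6667) + (0.6667)·(0.6667) + (-1.3333)·(-1.3333) + (-0.3333)·(-0.3333) + (-0.3333)·(-0.3333)) / 5 = 3.3333/5 = 0.6667
  s[X,Y] = ((0.6667)·(-1.3333) + (0.6667)·(2.6667) + (0.6667)·(-1.3333) + (-1.3333)·(0.6667) + (-0.3333)·(-0.3333) + (-0.3333)·(-0.3333)) / 5 = -0.6667/5 = -0.1333
  s[Y,Y] = ((-1.3333)·(-1.3333) + (2.6667)·(2.6667) + (-1.3333)·(-1.3333) + (0.6667)·(0.6667) + (-0.3333)·(-0.3333) + (-0.3333)·(-0.3333)) / 5 = 11.3333/5 = 2.2667
  Sample standard deviations s_i = √(s[i,i]):
  s(X) = √(0.6667) = 0.8165
  s(Y) = √(2.2667) = 1.5055

Step 3 — r_{ij} = s_{ij} / (s_i · s_j):
  r[X,X] = 1 (diagonal).
  r[X,Y] = -0.1333 / (0.8165 · 1.5055) = -0.1333 / 1.2293 = -0.1085
  r[Y,Y] = 1 (diagonal).

R is symmetric with unit diagonal. Assembling:

R = [[1, -0.1085],
 [-0.1085, 1]]


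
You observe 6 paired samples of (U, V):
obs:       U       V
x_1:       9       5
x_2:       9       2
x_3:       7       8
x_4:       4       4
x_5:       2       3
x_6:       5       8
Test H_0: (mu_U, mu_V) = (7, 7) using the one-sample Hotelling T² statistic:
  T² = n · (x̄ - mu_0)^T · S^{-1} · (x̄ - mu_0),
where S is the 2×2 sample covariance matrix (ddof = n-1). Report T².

Step 1 — sample mean vector:
  mean(U) = (9 + 9 + 7 + 4 + 2 + 5) / 6 = 36/6 = 6
  mean(V) = (5 + 2 + 8 + 4 + 3 + 8) / 6 = 30/6 = 5
  x̄ = (6, 5),  deviation x̄ - mu_0 = (6, 5) - (7, 7) = (-1, -2).

Step 2 — sample covariance matrix, S[i,j] = (1/(n-1)) · Σ_k (x_{k,i} - mean_i) · (x_{k,j} - mean_j), divisor n-1 = 5:
  S[U,U] = ((3)·(3) + (3)·(3) + (1)·(1) + (-2)·(-2) + (-4)·(-4) + (-1)·(-1)) / 5 = 40/5 = 8
  S[U,V] = ((3)·(0) + (3)·(-3) + (1)·(3) + (-2)·(-1) + (-4)·(-2) + (-1)·(3)) / 5 = 1/5 = 0.2
  S[V,V] = ((0)·(0) + (-3)·(-3) + (3)·(3) + (-1)·(-1) + (-2)·(-2) + (3)·(3)) / 5 = 32/5 = 6.4
  S = [[8, 0.2],
 [0.2, 6.4]].

Step 3 — invert S. det(S) = 8·6.4 - (0.2)² = 51.16.
  S^{-1} = (1/det) · [[d, -b], [-b, a]] = [[0.1251, -0.0039],
 [-0.0039, 0.1564]].

Step 4 — quadratic form (x̄ - mu_0)^T · S^{-1} · (x̄ - mu_0):
  S^{-1} · (x̄ - mu_0) = (-0.1173, -0.3088),
  (x̄ - mu_0)^T · [...] = (-1)·(-0.1173) + (-2)·(-0.3088) = 0.7349.

Step 5 — scale by n: T² = 6 · 0.7349 = 4.4097.

T² ≈ 4.4097


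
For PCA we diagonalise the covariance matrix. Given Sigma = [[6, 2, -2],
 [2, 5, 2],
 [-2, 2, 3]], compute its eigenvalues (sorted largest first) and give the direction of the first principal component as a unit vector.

Step 1 — characteristic polynomial p(λ) = det(λI - Sigma) = λ³ - tr·λ² + c_1·λ - det, where tr = trace, c_1 = sum of the principal 2×2 minors, det = det(Sigma):
  tr = 6 + 5 + 3 = 14,
  c_1 = (6·5 - (2)²) + (6·3 - (-2)²) + (5·3 - (2)²) = 26 + 14 + 11 = 51,
  det = 6·(5·3 - (2)²) - (2)·((2)·3 - (2)·(-2)) + (-2)·((2)·(2) - 5·(-2)) = 6·(11) - (2)·(10) + (-2)·(14) = 18.
  So p(λ) = λ³ - 14λ² + 51λ - 18.
Step 2 — look for an integer root (rational root theorem: any rational root is an integer divisor of 18). Testing λ = 6:
  p(6) = 216 - 504 + 306 - 18 = 0  ✓
  Dividing out (λ - 6): p(λ) = (λ - 6)(λ² - 8λ + 3).
Step 3 — remaining eigenvalues from the quadratic λ² - 8λ + 3 = 0:
  Δ = 8² - 4·3 = 64 - 12 = 52,  λ = (8 ± √52)/2 = (8 ± 7.2111)/2 ≈ 7.6056 or 0.3944.
  Sorted: λ_1 = 7.6056,  λ_2 = 6,  λ_3 = 0.3944  (check: sum = 14 = tr ✓).

Step 4 — unit eigenvector for λ_1 ≈ 7.6056: v spans the null space of (Sigma - λ_1 I), whose rows are
  r_1 = (-1.6056, 2, -2),  r_2 = (2, -2.6056, 2),  r_3 = (-2, 2, -4.6056).
  v is orthogonal to every row, so take v ∝ r_1 × r_2 = ((2)·(2) - (-2)·(-2.6056), (-2)·(2) - (-1.6056)·(2), (-1.6056)·(-2.6056) - (2)·(2)) ≈ (-1.2111, -0.7889, 0.1833).
  Rescale (multiply by -1 so the first nonzero entry is positive): u = (1.2111, 0.7889, -0.1833).
  ||u|| = √((1.2111)² + (0.7889)² + (-0.1833)²) = √(2.1227) ≈ 1.457,  v_1 = u/||u|| ≈ (0.8313, 0.5415, -0.1258) (||v_1|| = 1).

λ_1 = 7.6056,  λ_2 = 6,  λ_3 = 0.3944;  v_1 ≈ (0.8313, 0.5415, -0.1258)


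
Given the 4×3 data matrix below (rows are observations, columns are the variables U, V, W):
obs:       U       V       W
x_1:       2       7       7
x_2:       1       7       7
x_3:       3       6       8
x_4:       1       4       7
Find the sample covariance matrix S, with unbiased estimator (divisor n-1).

Step 1 — column means:
  mean(U) = (2 + 1 + 3 + 1) / 4 = 7/4 = 1.75
  mean(V) = (7 + 7 + 6 + 4) / 4 = 24/4 = 6
  mean(W) = (7 + 7 + 8 + 7) / 4 = 29/4 = 7.25

Step 2 — sample covariance S[i,j] = (1/(n-1)) · Σ_k (x_{k,i} - mean_i) · (x_{k,j} - mean_j), with n-1 = 3.
  S[U,U] = ((0.25)·(0.25) + (-0.75)·(-0.75) + (1.25)·(1.25) + (-0.75)·(-0.75)) / 3 = 2.75/3 = 0.9167
  S[U,V] = ((0.25)·(1) + (-0.75)·(1) + (1.25)·(0) + (-0.75)·(-2)) / 3 = 1/3 = 0.3333
  S[U,W] = ((0.25)·(-0.25) + (-0.75)·(-0.25) + (1.25)·(0.75) + (-0.75)·(-0.25)) / 3 = 1.25/3 = 0.4167
  S[V,V] = ((1)·(1) + (1)·(1) + (0)·(0) + (-2)·(-2)) / 3 = 6/3 = 2
  S[V,W] = ((1)·(-0.25) + (1)·(-0.25) + (0)·(0.75) + (-2)·(-0.25)) / 3 = 0/3 = 0
  S[W,W] = ((-0.25)·(-0.25) + (-0.25)·(-0.25) + (0.75)·(0.75) + (-0.25)·(-0.25)) / 3 = 0.75/3 = 0.25

S is symmetric (S[j,i] = S[i,j]). Assembling:

S = [[0.9167, 0.3333, 0.4167],
 [0.3333, 2, 0],
 [0.4167, 0, 0.25]]


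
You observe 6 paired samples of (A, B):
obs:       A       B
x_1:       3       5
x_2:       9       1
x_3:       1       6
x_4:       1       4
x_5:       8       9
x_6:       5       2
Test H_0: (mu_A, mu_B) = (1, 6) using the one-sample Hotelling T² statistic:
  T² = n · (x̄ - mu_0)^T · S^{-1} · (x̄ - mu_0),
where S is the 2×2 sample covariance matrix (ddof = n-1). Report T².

Step 1 — sample mean vector:
  mean(A) = (3 + 9 + 1 + 1 + 8 + 5) / 6 = 27/6 = 4.5
  mean(B) = (5 + 1 + 6 + 4 + 9 + 2) / 6 = 27/6 = 4.5
  x̄ = (4.5, 4.5),  deviation x̄ - mu_0 = (4.5, 4.5) - (1, 6) = (3.5, -1.5).

Step 2 — sample covariance matrix, S[i,j] = (1/(n-1)) · Σ_k (x_{k,i} - mean_i) · (x_{k,j} - mean_j), divisor n-1 = 5:
  S[A,A] = ((-1.5)·(-1.5) + (4.5)·(4.5) + (-3.5)·(-3.5) + (-3.5)·(-3.5) + (3.5)·(3.5) + (0.5)·(0.5)) / 5 = 59.5/5 = 11.9
  S[A,B] = ((-1.5)·(0.5) + (4.5)·(-3.5) + (-3.5)·(1.5) + (-3.5)·(-0.5) + (3.5)·(4.5) + (0.5)·(-2.5)) / 5 = -5.5/5 = -1.1
  S[B,B] = ((0.5)·(0.5) + (-3.5)·(-3.5) + (1.5)·(1.5) + (-0.5)·(-0.5) + (4.5)·(4.5) + (-2.5)·(-2.5)) / 5 = 41.5/5 = 8.3
  S = [[11.9, -1.1],
 [-1.1, 8.3]].

Step 3 — invert S. det(S) = 11.9·8.3 - (-1.1)² = 97.56.
  S^{-1} = (1/det) · [[d, -b], [-b, a]] = [[0.0851, 0.0113],
 [0.0113, 0.122]].

Step 4 — quadratic form (x̄ - mu_0)^T · S^{-1} · (x̄ - mu_0):
  S^{-1} · (x̄ - mu_0) = (0.2809, -0.1435),
  (x̄ - mu_0)^T · [...] = (3.5)·(0.2809) + (-1.5)·(-0.1435) = 1.1982.

Step 5 — scale by n: T² = 6 · 1.1982 = 7.1894.

T² ≈ 7.1894


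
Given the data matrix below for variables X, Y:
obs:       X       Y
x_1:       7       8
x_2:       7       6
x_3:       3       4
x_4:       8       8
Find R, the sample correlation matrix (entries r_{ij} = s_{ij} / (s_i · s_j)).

Step 1 — column means:
  mean(X) = (7 + 7 + 3 + 8) / 4 = 25/4 = 6.25
  mean(Y) = (8 + 6 + 4 + 8) / 4 = 26/4 = 6.5

Step 2 — sample variances and covariances s[i,j] = (1/(n-1)) · Σ_k (x_{k,i} - mean_i) · (x_{k,j} - mean_j), with n-1 = 3:
  s[X,X] = ((0.75)·(0.75) + (0.75)·(0.75) + (-3.25)·(-3.25) + (1.75)·(1.75)) / 3 = 14.75/3 = 4.9167
  s[X,Y] = ((0.75)·(1.5) + (0.75)·(-0.5) + (-3.25)·(-2.5) + (1.75)·(1.5)) / 3 = 11.5/3 = 3.8333
  s[Y,Y] = ((1.5)·(1.5) + (-0.5)·(-0.5) + (-2.5)·(-2.5) + (1.5)·(1.5)) / 3 = 11/3 = 3.6667
  Sample standard deviations s_i = √(s[i,i]):
  s(X) = √(4.9167) = 2.2174
  s(Y) = √(3.6667) = 1.9149

Step 3 — r_{ij} = s_{ij} / (s_i · s_j):
  r[X,X] = 1 (diagonal).
  r[X,Y] = 3.8333 / (2.2174 · 1.9149) = 3.8333 / 4.2459 = 0.9028
  r[Y,Y] = 1 (diagonal).

R is symmetric with unit diagonal. Assembling:

R = [[1, 0.9028],
 [0.9028, 1]]


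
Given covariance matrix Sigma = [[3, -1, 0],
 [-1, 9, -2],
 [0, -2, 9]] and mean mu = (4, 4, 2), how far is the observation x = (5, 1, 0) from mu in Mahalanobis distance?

Step 1 — centre the observation: (x - mu) = (1, -3, -2).

Step 2 — invert Sigma (cofactor / det for 3×3, or solve directly):
  Sigma^{-1} = [[0.3468, 0.0405, 0.009],
 [0.0405, 0.1216, 0.027],
 [0.009, 0.027, 0.1171]].

Step 3 — form the quadratic (x - mu)^T · Sigma^{-1} · (x - mu):
  Sigma^{-1} · (x - mu) = (0.2072, -0.3784, -0.3063).
  (x - mu)^T · [Sigma^{-1} · (x - mu)] = (1)·(0.2072) + (-3)·(-0.3784) + (-2)·(-0.3063) = 1.955.

Step 4 — take square root: d = √(1.955) ≈ 1.3982.

d(x, mu) = √(1.955) ≈ 1.3982


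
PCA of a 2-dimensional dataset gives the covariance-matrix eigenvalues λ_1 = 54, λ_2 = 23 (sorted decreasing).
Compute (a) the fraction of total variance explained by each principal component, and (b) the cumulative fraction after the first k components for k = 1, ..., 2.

Step 1 — total variance = trace(Sigma) = Σ λ_i = 54 + 23 = 77.

Step 2 — fraction explained by component i = λ_i / Σ λ:
  PC1: 54/77 = 0.7013
  PC2: 23/77 = 0.2987

Step 3 — cumulative fraction after k components = (λ_1 + ... + λ_k) / Σ λ:
  k = 1: 54/77 = 0.7013
  k = 2: (54 + 23)/77 = 77/77 = 1

Summary (fraction, with percent):

explained: PC1 0.7013 (70.13%), PC2 0.2987 (29.87%);  cumulative: 0.7013, 1


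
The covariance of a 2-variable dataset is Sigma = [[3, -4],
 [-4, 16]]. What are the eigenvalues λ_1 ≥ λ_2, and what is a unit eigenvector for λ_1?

Step 1 — characteristic polynomial of 2×2 Sigma:
  det(Sigma - λI) = λ² - trace · λ + det = 0.
  trace = 3 + 16 = 19, det = 3·16 - (-4)² = 32.
Step 2 — discriminant:
  Δ = trace² - 4·det = 361 - 128 = 233.
Step 3 — eigenvalues:
  λ = (trace ± √Δ)/2 = (19 ± 15.2643)/2,
  λ_1 = 17.1322,  λ_2 = 1.8678.

Step 4 — unit eigenvector for λ_1: solve (Sigma - λ_1 I)v = 0. First row:
  (3 - 17.1322)·v_x + (-4)·v_y = 0, i.e. (-14.1322)·v_x + (-4)·v_y = 0,
  so v ∝ (b, λ_1 - a) = (-4, 14.1322); multiply by -1 so the first entry is positive: u = (4, -14.1322).
  ||u|| = √((4)² + (-14.1322)²) = √(215.7182) ≈ 14.6873,
  v_1 = u/||u|| ≈ (0.2723, -0.9622) (||v_1|| = 1).

λ_1 = 17.1322,  λ_2 = 1.8678;  v_1 ≈ (0.2723, -0.9622)


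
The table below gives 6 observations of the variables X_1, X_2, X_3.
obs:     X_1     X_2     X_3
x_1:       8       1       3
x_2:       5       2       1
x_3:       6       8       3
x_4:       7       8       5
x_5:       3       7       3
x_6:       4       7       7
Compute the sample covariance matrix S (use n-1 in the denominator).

Step 1 — column means:
  mean(X_1) = (8 + 5 + 6 + 7 + 3 + 4) / 6 = 33/6 = 5.5
  mean(X_2) = (1 + 2 + 8 + 8 + 7 + 7) / 6 = 33/6 = 5.5
  mean(X_3) = (3 + 1 + 3 + 5 + 3 + 7) / 6 = 22/6 = 3.6667

Step 2 — sample covariance S[i,j] = (1/(n-1)) · Σ_k (x_{k,i} - mean_i) · (x_{k,j} - mean_j), with n-1 = 5.
  S[X_1,X_1] = ((2.5)·(2.5) + (-0.5)·(-0.5) + (0.5)·(0.5) + (1.5)·(1.5) + (-2.5)·(-2.5) + (-1.5)·(-1.5)) / 5 = 17.5/5 = 3.5
  S[X_1,X_2] = ((2.5)·(-4.5) + (-0.5)·(-3.5) + (0.5)·(2.5) + (1.5)·(2.5) + (-2.5)·(1.5) + (-1.5)·(1.5)) / 5 = -10.5/5 = -2.1
  S[X_1,X_3] = ((2.5)·(-0.6667) + (-0.5)·(-2.6667) + (0.5)·(-0.6667) + (1.5)·(1.3333) + (-2.5)·(-0.6667) + (-1.5)·(3.3333)) / 5 = -2/5 = -0.4
  S[X_2,X_2] = ((-4.5)·(-4.5) + (-3.5)·(-3.5) + (2.5)·(2.5) + (2.5)·(2.5) + (1.5)·(1.5) + (1.5)·(1.5)) / 5 = 49.5/5 = 9.9
  S[X_2,X_3] = ((-4.5)·(-0.6667) + (-3.5)·(-2.6667) + (2.5)·(-0.6667) + (2.5)·(1.3333) + (1.5)·(-0.6667) + (1.5)·(3.3333)) / 5 = 18/5 = 3.6
  S[X_3,X_3] = ((-0.6667)·(-0.6667) + (-2.6667)·(-2.6667) + (-0.6667)·(-0.6667) + (1.3333)·(1.3333) + (-0.6667)·(-0.6667) + (3.3333)·(3.3333)) / 5 = 21.3333/5 = 4.2667

S is symmetric (S[j,i] = S[i,j]). Assembling:

S = [[3.5, -2.1, -0.4],
 [-2.1, 9.9, 3.6],
 [-0.4, 3.6, 4.2667]]


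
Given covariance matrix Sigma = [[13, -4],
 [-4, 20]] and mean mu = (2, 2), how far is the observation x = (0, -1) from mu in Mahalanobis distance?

Step 1 — centre the observation: (x - mu) = (-2, -3).

Step 2 — invert Sigma. det(Sigma) = 13·20 - (-4)² = 244.
  Sigma^{-1} = (1/det) · [[d, -b], [-b, a]] = [[0.082, 0.0164],
 [0.0164, 0.0533]].

Step 3 — form the quadratic (x - mu)^T · Sigma^{-1} · (x - mu):
  Sigma^{-1} · (x - mu) = (-0.2131, -0.1926).
  (x - mu)^T · [Sigma^{-1} · (x - mu)] = (-2)·(-0.2131) + (-3)·(-0.1926) = 1.0041.

Step 4 — take square root: d = √(1.0041) ≈ 1.002.

d(x, mu) = √(1.0041) ≈ 1.002


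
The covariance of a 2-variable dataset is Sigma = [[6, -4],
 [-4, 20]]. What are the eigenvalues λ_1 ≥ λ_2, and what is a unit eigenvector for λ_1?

Step 1 — characteristic polynomial of 2×2 Sigma:
  det(Sigma - λI) = λ² - trace · λ + det = 0.
  trace = 6 + 20 = 26, det = 6·20 - (-4)² = 104.
Step 2 — discriminant:
  Δ = trace² - 4·det = 676 - 416 = 260.
Step 3 — eigenvalues:
  λ = (trace ± √Δ)/2 = (26 ± 16.1245)/2,
  λ_1 = 21.0623,  λ_2 = 4.9377.

Step 4 — unit eigenvector for λ_1: solve (Sigma - λ_1 I)v = 0. First row:
  (6 - 21.0623)·v_x + (-4)·v_y = 0, i.e. (-15.0623)·v_x + (-4)·v_y = 0,
  so v ∝ (b, λ_1 - a) = (-4, 15.0623); multiply by -1 so the first entry is positive: u = (4, -15.0623).
  ||u|| = √((4)² + (-15.0623)²) = √(242.8716) ≈ 15.5843,
  v_1 = u/||u|| ≈ (0.2567, -0.9665) (||v_1|| = 1).

λ_1 = 21.0623,  λ_2 = 4.9377;  v_1 ≈ (0.2567, -0.9665)


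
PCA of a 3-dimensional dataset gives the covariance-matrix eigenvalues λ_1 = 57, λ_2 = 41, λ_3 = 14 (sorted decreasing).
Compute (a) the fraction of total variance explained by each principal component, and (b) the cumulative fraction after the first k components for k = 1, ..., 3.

Step 1 — total variance = trace(Sigma) = Σ λ_i = 57 + 41 + 14 = 112.

Step 2 — fraction explained by component i = λ_i / Σ λ:
  PC1: 57/112 = 0.5089
  PC2: 41/112 = 0.3661
  PC3: 14/112 = 0.125

Step 3 — cumulative fraction after k components = (λ_1 + ... + λ_k) / Σ λ:
  k = 1: 57/112 = 0.5089
  k = 2: (57 + 41)/112 = 98/112 = 0.875
  k = 3: (57 + 41 + 14)/112 = 112/112 = 1

Summary (fraction, with percent):

explained: PC1 0.5089 (50.89%), PC2 0.3661 (36.61%), PC3 0.125 (12.5%);  cumulative: 0.5089, 0.875, 1


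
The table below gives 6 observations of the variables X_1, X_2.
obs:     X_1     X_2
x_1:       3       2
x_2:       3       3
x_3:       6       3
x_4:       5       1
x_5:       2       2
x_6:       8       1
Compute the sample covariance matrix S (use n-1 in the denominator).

Step 1 — column means:
  mean(X_1) = (3 + 3 + 6 + 5 + 2 + 8) / 6 = 27/6 = 4.5
  mean(X_2) = (2 + 3 + 3 + 1 + 2 + 1) / 6 = 12/6 = 2

Step 2 — sample covariance S[i,j] = (1/(n-1)) · Σ_k (x_{k,i} - mean_i) · (x_{k,j} - mean_j), with n-1 = 5.
  S[X_1,X_1] = ((-1.5)·(-1.5) + (-1.5)·(-1.5) + (1.5)·(1.5) + (0.5)·(0.5) + (-2.5)·(-2.5) + (3.5)·(3.5)) / 5 = 25.5/5 = 5.1
  S[X_1,X_2] = ((-1.5)·(0) + (-1.5)·(1) + (1.5)·(1) + (0.5)·(-1) + (-2.5)·(0) + (3.5)·(-1)) / 5 = -4/5 = -0.8
  S[X_2,X_2] = ((0)·(0) + (1)·(1) + (1)·(1) + (-1)·(-1) + (0)·(0) + (-1)·(-1)) / 5 = 4/5 = 0.8

S is symmetric (S[j,i] = S[i,j]). Assembling:

S = [[5.1, -0.8],
 [-0.8, 0.8]]


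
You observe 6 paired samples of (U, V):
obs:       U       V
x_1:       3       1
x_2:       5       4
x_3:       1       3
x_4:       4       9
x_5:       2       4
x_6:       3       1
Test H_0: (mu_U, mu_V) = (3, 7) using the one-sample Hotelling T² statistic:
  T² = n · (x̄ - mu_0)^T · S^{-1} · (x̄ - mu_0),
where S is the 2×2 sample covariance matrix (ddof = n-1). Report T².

Step 1 — sample mean vector:
  mean(U) = (3 + 5 + 1 + 4 + 2 + 3) / 6 = 18/6 = 3
  mean(V) = (1 + 4 + 3 + 9 + 4 + 1) / 6 = 22/6 = 3.6667
  x̄ = (3, 3.6667),  deviation x̄ - mu_0 = (3, 3.6667) - (3, 7) = (0, -3.3333).

Step 2 — sample covariance matrix, S[i,j] = (1/(n-1)) · Σ_k (x_{k,i} - mean_i) · (x_{k,j} - mean_j), divisor n-1 = 5:
  S[U,U] = ((0)·(0) + (2)·(2) + (-2)·(-2) + (1)·(1) + (-1)·(-1) + (0)·(0)) / 5 = 10/5 = 2
  S[U,V] = ((0)·(-2.6667) + (2)·(0.3333) + (-2)·(-0.6667) + (1)·(5.3333) + (-1)·(0.3333) + (0)·(-2.6667)) / 5 = 7/5 = 1.4
  S[V,V] = ((-2.6667)·(-2.6667) + (0.3333)·(0.3333) + (-0.6667)·(-0.6667) + (5.3333)·(5.3333) + (0.3333)·(0.3333) + (-2.6667)·(-2.6667)) / 5 = 43.3333/5 = 8.6667
  S = [[2, 1.4],
 [1.4, 8.6667]].

Step 3 — invert S. det(S) = 2·8.6667 - (1.4)² = 15.3733.
  S^{-1} = (1/det) · [[d, -b], [-b, a]] = [[0.5637, -0.0911],
 [-0.0911, 0.1301]].

Step 4 — quadratic form (x̄ - mu_0)^T · S^{-1} · (x̄ - mu_0):
  S^{-1} · (x̄ - mu_0) = (0.3036, -0.4337),
  (x̄ - mu_0)^T · [...] = (0)·(0.3036) + (-3.3333)·(-0.4337) = 1.4455.

Step 5 — scale by n: T² = 6 · 1.4455 = 8.673.

T² ≈ 8.673


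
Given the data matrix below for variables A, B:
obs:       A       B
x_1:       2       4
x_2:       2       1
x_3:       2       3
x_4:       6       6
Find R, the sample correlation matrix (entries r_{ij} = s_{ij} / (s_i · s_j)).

Step 1 — column means:
  mean(A) = (2 + 2 + 2 + 6) / 4 = 12/4 = 3
  mean(B) = (4 + 1 + 3 + 6) / 4 = 14/4 = 3.5

Step 2 — sample variances and covariances s[i,j] = (1/(n-1)) · Σ_k (x_{k,i} - mean_i) · (x_{k,j} - mean_j), with n-1 = 3:
  s[A,A] = ((-1)·(-1) + (-1)·(-1) + (-1)·(-1) + (3)·(3)) / 3 = 12/3 = 4
  s[A,B] = ((-1)·(0.5) + (-1)·(-2.5) + (-1)·(-0.5) + (3)·(2.5)) / 3 = 10/3 = 3.3333
  s[B,B] = ((0.5)·(0.5) + (-2.5)·(-2.5) + (-0.5)·(-0.5) + (2.5)·(2.5)) / 3 = 13/3 = 4.3333
  Sample standard deviations s_i = √(s[i,i]):
  s(A) = √(4) = 2
  s(B) = √(4.3333) = 2.0817

Step 3 — r_{ij} = s_{ij} / (s_i · s_j):
  r[A,A] = 1 (diagonal).
  r[A,B] = 3.3333 / (2 · 2.0817) = 3.3333 / 4.1633 = 0.8006
  r[B,B] = 1 (diagonal).

R is symmetric with unit diagonal. Assembling:

R = [[1, 0.8006],
 [0.8006, 1]]


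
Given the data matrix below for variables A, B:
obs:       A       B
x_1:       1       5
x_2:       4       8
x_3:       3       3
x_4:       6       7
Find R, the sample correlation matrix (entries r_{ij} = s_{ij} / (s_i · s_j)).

Step 1 — column means:
  mean(A) = (1 + 4 + 3 + 6) / 4 = 14/4 = 3.5
  mean(B) = (5 + 8 + 3 + 7) / 4 = 23/4 = 5.75

Step 2 — sample variances and covariances s[i,j] = (1/(n-1)) · Σ_k (x_{k,i} - mean_i) · (x_{k,j} - mean_j), with n-1 = 3:
  s[A,A] = ((-2.5)·(-2.5) + (0.5)·(0.5) + (-0.5)·(-0.5) + (2.5)·(2.5)) / 3 = 13/3 = 4.3333
  s[A,B] = ((-2.5)·(-0.75) + (0.5)·(2.25) + (-0.5)·(-2.75) + (2.5)·(1.25)) / 3 = 7.5/3 = 2.5
  s[B,B] = ((-0.75)·(-0.75) + (2.25)·(2.25) + (-2.75)·(-2.75) + (1.25)·(1.25)) / 3 = 14.75/3 = 4.9167
  Sample standard deviations s_i = √(s[i,i]):
  s(A) = √(4.3333) = 2.0817
  s(B) = √(4.9167) = 2.2174

Step 3 — r_{ij} = s_{ij} / (s_i · s_j):
  r[A,A] = 1 (diagonal).
  r[A,B] = 2.5 / (2.0817 · 2.2174) = 2.5 / 4.6158 = 0.5416
  r[B,B] = 1 (diagonal).

R is symmetric with unit diagonal. Assembling:

R = [[1, 0.5416],
 [0.5416, 1]]


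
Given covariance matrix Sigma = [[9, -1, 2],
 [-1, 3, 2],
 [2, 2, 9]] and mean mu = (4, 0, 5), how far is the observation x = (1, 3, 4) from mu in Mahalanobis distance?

Step 1 — centre the observation: (x - mu) = (-3, 3, -1).

Step 2 — invert Sigma (cofactor / det for 3×3, or solve directly):
  Sigma^{-1} = [[0.1292, 0.073, -0.0449],
 [0.073, 0.4326, -0.1124],
 [-0.0449, -0.1124, 0.1461]].

Step 3 — form the quadratic (x - mu)^T · Sigma^{-1} · (x - mu):
  Sigma^{-1} · (x - mu) = (-0.1236, 1.191, -0.3483).
  (x - mu)^T · [Sigma^{-1} · (x - mu)] = (-3)·(-0.1236) + (3)·(1.191) + (-1)·(-0.3483) = 4.2921.

Step 4 — take square root: d = √(4.2921) ≈ 2.0717.

d(x, mu) = √(4.2921) ≈ 2.0717


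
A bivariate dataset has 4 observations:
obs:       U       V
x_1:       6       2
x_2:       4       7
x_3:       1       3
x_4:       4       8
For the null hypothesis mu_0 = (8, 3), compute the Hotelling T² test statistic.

Step 1 — sample mean vector:
  mean(U) = (6 + 4 + 1 + 4) / 4 = 15/4 = 3.75
  mean(V) = (2 + 7 + 3 + 8) / 4 = 20/4 = 5
  x̄ = (3.75, 5),  deviation x̄ - mu_0 = (3.75, 5) - (8, 3) = (-4.25, 2).

Step 2 — sample covariance matrix, S[i,j] = (1/(n-1)) · Σ_k (x_{k,i} - mean_i) · (x_{k,j} - mean_j), divisor n-1 = 3:
  S[U,U] = ((2.25)·(2.25) + (0.25)·(0.25) + (-2.75)·(-2.75) + (0.25)·(0.25)) / 3 = 12.75/3 = 4.25
  S[U,V] = ((2.25)·(-3) + (0.25)·(2) + (-2.75)·(-2) + (0.25)·(3)) / 3 = 0/3 = 0
  S[V,V] = ((-3)·(-3) + (2)·(2) + (-2)·(-2) + (3)·(3)) / 3 = 26/3 = 8.6667
  S = [[4.25, 0],
 [0, 8.6667]].

Step 3 — invert S. det(S) = 4.25·8.6667 - (0)² = 36.8333.
  S^{-1} = (1/det) · [[d, -b], [-b, a]] = [[0.2353, 0],
 [0, 0.1154]].

Step 4 — quadratic form (x̄ - mu_0)^T · S^{-1} · (x̄ - mu_0):
  S^{-1} · (x̄ - mu_0) = (-1, 0.2308),
  (x̄ - mu_0)^T · [...] = (-4.25)·(-1) + (2)·(0.2308) = 4.7115.

Step 5 — scale by n: T² = 4 · 4.7115 = 18.8462.

T² ≈ 18.8462


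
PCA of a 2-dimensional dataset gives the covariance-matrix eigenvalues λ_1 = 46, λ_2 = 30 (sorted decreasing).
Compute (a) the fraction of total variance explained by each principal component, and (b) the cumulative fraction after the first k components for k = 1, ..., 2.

Step 1 — total variance = trace(Sigma) = Σ λ_i = 46 + 30 = 76.

Step 2 — fraction explained by component i = λ_i / Σ λ:
  PC1: 46/76 = 0.6053
  PC2: 30/76 = 0.3947

Step 3 — cumulative fraction after k components = (λ_1 + ... + λ_k) / Σ λ:
  k = 1: 46/76 = 0.6053
  k = 2: (46 + 30)/76 = 76/76 = 1

Summary (fraction, with percent):

explained: PC1 0.6053 (60.53%), PC2 0.3947 (39.47%);  cumulative: 0.6053, 1
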